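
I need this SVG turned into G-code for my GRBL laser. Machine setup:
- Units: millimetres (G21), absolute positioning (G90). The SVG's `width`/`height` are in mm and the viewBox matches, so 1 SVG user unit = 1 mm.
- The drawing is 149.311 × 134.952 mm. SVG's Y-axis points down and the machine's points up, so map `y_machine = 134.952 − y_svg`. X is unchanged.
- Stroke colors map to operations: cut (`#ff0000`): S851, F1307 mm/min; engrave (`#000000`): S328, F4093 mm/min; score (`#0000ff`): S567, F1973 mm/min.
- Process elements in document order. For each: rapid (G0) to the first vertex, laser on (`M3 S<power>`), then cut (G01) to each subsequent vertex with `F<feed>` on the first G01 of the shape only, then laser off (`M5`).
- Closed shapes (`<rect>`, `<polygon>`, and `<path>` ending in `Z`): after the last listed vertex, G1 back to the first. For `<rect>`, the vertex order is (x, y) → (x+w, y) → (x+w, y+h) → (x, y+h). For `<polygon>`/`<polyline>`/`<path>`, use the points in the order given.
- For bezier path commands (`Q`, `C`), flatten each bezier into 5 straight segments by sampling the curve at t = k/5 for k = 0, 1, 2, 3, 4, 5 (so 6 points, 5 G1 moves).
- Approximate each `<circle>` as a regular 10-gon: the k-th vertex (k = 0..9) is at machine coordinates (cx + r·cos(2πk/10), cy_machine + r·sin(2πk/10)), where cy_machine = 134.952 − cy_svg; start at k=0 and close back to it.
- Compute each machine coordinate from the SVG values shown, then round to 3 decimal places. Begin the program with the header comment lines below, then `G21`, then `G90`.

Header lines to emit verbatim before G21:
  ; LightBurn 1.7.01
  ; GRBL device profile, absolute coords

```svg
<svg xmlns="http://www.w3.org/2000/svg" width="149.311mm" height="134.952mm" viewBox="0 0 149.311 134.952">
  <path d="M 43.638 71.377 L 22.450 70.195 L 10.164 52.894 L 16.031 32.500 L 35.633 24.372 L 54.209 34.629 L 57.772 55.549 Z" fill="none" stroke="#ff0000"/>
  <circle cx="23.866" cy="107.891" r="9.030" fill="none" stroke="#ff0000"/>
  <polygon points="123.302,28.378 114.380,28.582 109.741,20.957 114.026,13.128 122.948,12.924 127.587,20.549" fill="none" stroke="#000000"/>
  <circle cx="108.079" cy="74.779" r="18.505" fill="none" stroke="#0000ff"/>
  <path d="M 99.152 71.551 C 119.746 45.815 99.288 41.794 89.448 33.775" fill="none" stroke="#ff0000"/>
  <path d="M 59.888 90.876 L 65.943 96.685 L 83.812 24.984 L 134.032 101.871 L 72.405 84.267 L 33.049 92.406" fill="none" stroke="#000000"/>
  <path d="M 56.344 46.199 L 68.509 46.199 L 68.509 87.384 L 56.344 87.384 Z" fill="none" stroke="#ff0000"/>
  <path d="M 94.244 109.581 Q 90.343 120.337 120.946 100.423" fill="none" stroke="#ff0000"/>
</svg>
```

viewBox `0 0 149.311 134.952` with mm width/height → 1 unit = 1 mm. Flip: y_m = 134.952 − y_svg.

**Shape 1** — `<path>` regular polygon, stroke `#ff0000` → cut (S851, F1307). Machine vertices: (43.638,63.575) → (22.450,64.757) → (10.164,82.058) → (16.031,102.452) → (35.633,110.580) → (54.209,100.323) → (57.772,79.403) → (43.638,63.575). Closed: final G1 returns to the first vertex.

**Shape 2** — `<circle>` circle, stroke `#ff0000` → cut (S851, F1307). Machine vertices: (32.896,27.061) → (31.171,32.369) → (26.656,35.649) → (21.076,35.649) → (16.561,32.369) → (14.836,27.061) → (16.561,21.753) → (21.076,18.473) → (26.656,18.473) → (31.171,21.753) → (32.896,27.061). Closed: final G1 returns to the first vertex.

**Shape 3** — `<polygon>` regular polygon, stroke `#000000` → engrave (S328, F4093). Machine vertices: (123.302,106.574) → (114.380,106.370) → (109.741,113.995) → (114.026,121.824) → (122.948,122.028) → (127.587,114.403) → (123.302,106.574). Closed: final G1 returns to the first vertex.

**Shape 4** — `<circle>` circle, stroke `#0000ff` → score (S567, F1973). Machine vertices: (126.584,60.173) → (123.050,71.050) → (113.797,77.772) → (102.361,77.772) → (93.108,71.050) → (89.574,60.173) → (93.108,49.296) → (102.361,42.574) → (113.797,42.574) → (123.050,49.296) → (126.584,60.173). Closed: final G1 returns to the first vertex.

**Shape 5** — `<path>` cubic bezier, stroke `#ff0000` → cut (S851, F1307). Control points (SVG): P0=(99.152,71.551), P1=(119.746,45.815), P2=(99.288,41.794), P3=(89.448,33.775); sampled at t=k/5. Machine vertices: (99.152,63.401) → (106.996,76.443) → (107.467,85.507) → (103.046,91.828) → (96.213,96.640) → (89.448,101.177). Open path.

**Shape 6** — `<path>` open polyline, stroke `#000000` → engrave (S328, F4093). Machine vertices: (59.888,44.076) → (65.943,38.267) → (83.812,109.968) → (134.032,33.081) → (72.405,50.685) → (33.049,42.546). Open path.

**Shape 7** — `<path>` rectangle, stroke `#ff0000` → cut (S851, F1307). Machine vertices: (56.344,88.753) → (68.509,88.753) → (68.509,47.568) → (56.344,47.568) → (56.344,88.753). Closed: final G1 returns to the first vertex.

**Shape 8** — `<path>` quadratic bezier, stroke `#ff0000` → cut (S851, F1307). Control points (SVG): P0=(94.244,109.581), P1=(90.343,120.337), P2=(120.946,100.423); sampled at t=k/5. Machine vertices: (94.244,25.371) → (94.064,22.295) → (96.644,21.673) → (101.984,23.505) → (110.085,27.790) → (120.946,34.529). Open path.

; LightBurn 1.7.01
; GRBL device profile, absolute coords
G21
G90
G0 X43.638 Y63.575
M3 S851
G01 X22.450 Y64.757 F1307
G01 X10.164 Y82.058
G01 X16.031 Y102.452
G01 X35.633 Y110.580
G01 X54.209 Y100.323
G01 X57.772 Y79.403
G01 X43.638 Y63.575
M5
G0 X32.896 Y27.061
M3 S851
G01 X31.171 Y32.369 F1307
G01 X26.656 Y35.649
G01 X21.076 Y35.649
G01 X16.561 Y32.369
G01 X14.836 Y27.061
G01 X16.561 Y21.753
G01 X21.076 Y18.473
G01 X26.656 Y18.473
G01 X31.171 Y21.753
G01 X32.896 Y27.061
M5
G0 X123.302 Y106.574
M3 S328
G01 X114.380 Y106.370 F4093
G01 X109.741 Y113.995
G01 X114.026 Y121.824
G01 X122.948 Y122.028
G01 X127.587 Y114.403
G01 X123.302 Y106.574
M5
G0 X126.584 Y60.173
M3 S567
G01 X123.050 Y71.050 F1973
G01 X113.797 Y77.772
G01 X102.361 Y77.772
G01 X93.108 Y71.050
G01 X89.574 Y60.173
G01 X93.108 Y49.296
G01 X102.361 Y42.574
G01 X113.797 Y42.574
G01 X123.050 Y49.296
G01 X126.584 Y60.173
M5
G0 X99.152 Y63.401
M3 S851
G01 X106.996 Y76.443 F1307
G01 X107.467 Y85.507
G01 X103.046 Y91.828
G01 X96.213 Y96.640
G01 X89.448 Y101.177
M5
G0 X59.888 Y44.076
M3 S328
G01 X65.943 Y38.267 F4093
G01 X83.812 Y109.968
G01 X134.032 Y33.081
G01 X72.405 Y50.685
G01 X33.049 Y42.546
M5
G0 X56.344 Y88.753
M3 S851
G01 X68.509 Y88.753 F1307
G01 X68.509 Y47.568
G01 X56.344 Y47.568
G01 X56.344 Y88.753
M5
G0 X94.244 Y25.371
M3 S851
G01 X94.064 Y22.295 F1307
G01 X96.644 Y21.673
G01 X101.984 Y23.505
G01 X110.085 Y27.790
G01 X120.946 Y34.529
M5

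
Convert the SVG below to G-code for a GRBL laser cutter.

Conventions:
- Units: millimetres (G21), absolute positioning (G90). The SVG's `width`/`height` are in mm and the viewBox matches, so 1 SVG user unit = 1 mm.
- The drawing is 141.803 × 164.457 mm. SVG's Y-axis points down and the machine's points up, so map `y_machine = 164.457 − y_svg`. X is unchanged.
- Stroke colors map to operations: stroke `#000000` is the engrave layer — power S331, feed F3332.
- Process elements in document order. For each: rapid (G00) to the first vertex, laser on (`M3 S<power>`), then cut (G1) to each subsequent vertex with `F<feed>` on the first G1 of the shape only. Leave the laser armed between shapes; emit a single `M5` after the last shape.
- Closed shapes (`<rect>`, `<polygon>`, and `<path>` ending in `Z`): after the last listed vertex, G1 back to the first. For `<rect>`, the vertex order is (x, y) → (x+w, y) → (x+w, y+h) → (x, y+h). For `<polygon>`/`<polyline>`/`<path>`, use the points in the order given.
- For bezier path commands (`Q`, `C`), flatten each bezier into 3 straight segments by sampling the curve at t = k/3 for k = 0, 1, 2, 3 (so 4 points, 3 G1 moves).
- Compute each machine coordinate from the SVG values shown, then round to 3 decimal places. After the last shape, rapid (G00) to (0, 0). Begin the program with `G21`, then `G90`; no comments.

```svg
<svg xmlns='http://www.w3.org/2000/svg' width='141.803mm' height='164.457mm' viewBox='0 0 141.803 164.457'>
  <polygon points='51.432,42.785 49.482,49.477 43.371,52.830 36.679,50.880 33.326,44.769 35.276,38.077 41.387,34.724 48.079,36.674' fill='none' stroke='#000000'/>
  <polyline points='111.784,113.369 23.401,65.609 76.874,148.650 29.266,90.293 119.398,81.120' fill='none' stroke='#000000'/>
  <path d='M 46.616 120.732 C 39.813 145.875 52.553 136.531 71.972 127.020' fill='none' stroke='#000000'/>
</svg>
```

Since the viewBox matches the mm dimensions, user units are millimetres directly. The only transform is the Y-flip y_m = 164.457 − y_svg.

Shape 1 is a regular polygon drawn with `<polygon>`. Its stroke #000000 means engrave at S331, F3332. After flipping Y the toolpath is (51.432,121.672) → (49.482,114.980) → (43.371,111.627) → (36.679,113.577) → (33.326,119.688) → (35.276,126.380) → (41.387,129.733) → (48.079,127.783) → (51.432,121.672), returning to the start.

Shape 2 is a open polyline drawn with `<polyline>`. Its stroke #000000 means engrave at S331, F3332. After flipping Y the toolpath is (111.784,51.088) → (23.401,98.848) → (76.874,15.807) → (29.266,74.164) → (119.398,83.337).

Shape 3 is a cubic bezier drawn with `<path>`. Its stroke #000000 means engrave at S331, F3332. After flipping Y the toolpath is (46.616,43.725) → (45.851,28.807) → (55.256,29.253) → (71.972,37.437).

G21
G90
G00 X51.432 Y121.672
M3 S331
G1 X49.482 Y114.980 F3332
G1 X43.371 Y111.627
G1 X36.679 Y113.577
G1 X33.326 Y119.688
G1 X35.276 Y126.380
G1 X41.387 Y129.733
G1 X48.079 Y127.783
G1 X51.432 Y121.672
G00 X111.784 Y51.088
M3 S331
G1 X23.401 Y98.848 F3332
G1 X76.874 Y15.807
G1 X29.266 Y74.164
G1 X119.398 Y83.337
G00 X46.616 Y43.725
M3 S331
G1 X45.851 Y28.807 F3332
G1 X55.256 Y29.253
G1 X71.972 Y37.437
M5
G00 X0.000 Y0.000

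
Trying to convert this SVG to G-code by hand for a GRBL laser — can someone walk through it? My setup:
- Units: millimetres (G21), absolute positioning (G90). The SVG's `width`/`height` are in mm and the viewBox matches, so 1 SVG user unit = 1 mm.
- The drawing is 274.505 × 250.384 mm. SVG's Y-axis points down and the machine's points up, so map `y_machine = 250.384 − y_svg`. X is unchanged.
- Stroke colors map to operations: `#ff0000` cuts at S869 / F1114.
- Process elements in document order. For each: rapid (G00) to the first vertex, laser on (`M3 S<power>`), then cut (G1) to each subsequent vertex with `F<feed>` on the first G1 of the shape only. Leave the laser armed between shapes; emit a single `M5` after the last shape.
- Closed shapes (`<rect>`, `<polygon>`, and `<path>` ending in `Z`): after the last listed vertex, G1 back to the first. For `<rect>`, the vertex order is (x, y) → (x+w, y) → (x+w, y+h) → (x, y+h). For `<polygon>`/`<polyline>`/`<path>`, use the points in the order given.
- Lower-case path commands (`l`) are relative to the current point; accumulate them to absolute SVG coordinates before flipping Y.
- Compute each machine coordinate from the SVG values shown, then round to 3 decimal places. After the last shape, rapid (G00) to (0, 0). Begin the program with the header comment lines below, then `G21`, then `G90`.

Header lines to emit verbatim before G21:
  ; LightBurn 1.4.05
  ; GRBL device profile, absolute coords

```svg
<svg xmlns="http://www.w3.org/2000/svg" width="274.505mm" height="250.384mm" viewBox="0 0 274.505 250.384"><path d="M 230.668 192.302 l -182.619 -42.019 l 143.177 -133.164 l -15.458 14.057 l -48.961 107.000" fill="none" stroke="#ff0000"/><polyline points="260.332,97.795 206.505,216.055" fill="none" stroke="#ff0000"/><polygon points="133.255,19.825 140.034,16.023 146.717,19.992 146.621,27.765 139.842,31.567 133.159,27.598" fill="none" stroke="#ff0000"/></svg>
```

; LightBurn 1.4.05
; GRBL device profile, absolute coords
G21
G90
G00 X230.668 Y58.082
M3 S869
G1 X48.049 Y100.101 F1114
G1 X191.226 Y233.265
G1 X175.768 Y219.208
G1 X126.807 Y112.208
G00 X260.332 Y152.589
M3 S869
G1 X206.505 Y34.329 F1114
G00 X133.255 Y230.559
M3 S869
G1 X140.034 Y234.361 F1114
G1 X146.717 Y230.392
G1 X146.621 Y222.619
G1 X139.842 Y218.817
G1 X133.159 Y222.786
G1 X133.255 Y230.559
M5
G00 X0.000 Y0.000

Since the viewBox matches the mm dimensions, user units are millimetres directly. The only transform is the Y-flip y_m = 250.384 − y_svg.

Shape 1 is a open polyline drawn with `<path>`. Its stroke #ff0000 means cut at S869, F1114. After flipping Y the toolpath is (230.668,58.082) → (48.049,100.101) → (191.226,233.265) → (175.768,219.208) → (126.807,112.208).

Shape 2 is a line segment drawn with `<polyline>`. Its stroke #ff0000 means cut at S869, F1114. After flipping Y the toolpath is (260.332,152.589) → (206.505,34.329).

Shape 3 is a regular polygon drawn with `<polygon>`. Its stroke #ff0000 means cut at S869, F1114. After flipping Y the toolpath is (133.255,230.559) → (140.034,234.361) → (146.717,230.392) → (146.621,222.619) → (139.842,218.817) → (133.159,222.786) → (133.255,230.559), returning to the start.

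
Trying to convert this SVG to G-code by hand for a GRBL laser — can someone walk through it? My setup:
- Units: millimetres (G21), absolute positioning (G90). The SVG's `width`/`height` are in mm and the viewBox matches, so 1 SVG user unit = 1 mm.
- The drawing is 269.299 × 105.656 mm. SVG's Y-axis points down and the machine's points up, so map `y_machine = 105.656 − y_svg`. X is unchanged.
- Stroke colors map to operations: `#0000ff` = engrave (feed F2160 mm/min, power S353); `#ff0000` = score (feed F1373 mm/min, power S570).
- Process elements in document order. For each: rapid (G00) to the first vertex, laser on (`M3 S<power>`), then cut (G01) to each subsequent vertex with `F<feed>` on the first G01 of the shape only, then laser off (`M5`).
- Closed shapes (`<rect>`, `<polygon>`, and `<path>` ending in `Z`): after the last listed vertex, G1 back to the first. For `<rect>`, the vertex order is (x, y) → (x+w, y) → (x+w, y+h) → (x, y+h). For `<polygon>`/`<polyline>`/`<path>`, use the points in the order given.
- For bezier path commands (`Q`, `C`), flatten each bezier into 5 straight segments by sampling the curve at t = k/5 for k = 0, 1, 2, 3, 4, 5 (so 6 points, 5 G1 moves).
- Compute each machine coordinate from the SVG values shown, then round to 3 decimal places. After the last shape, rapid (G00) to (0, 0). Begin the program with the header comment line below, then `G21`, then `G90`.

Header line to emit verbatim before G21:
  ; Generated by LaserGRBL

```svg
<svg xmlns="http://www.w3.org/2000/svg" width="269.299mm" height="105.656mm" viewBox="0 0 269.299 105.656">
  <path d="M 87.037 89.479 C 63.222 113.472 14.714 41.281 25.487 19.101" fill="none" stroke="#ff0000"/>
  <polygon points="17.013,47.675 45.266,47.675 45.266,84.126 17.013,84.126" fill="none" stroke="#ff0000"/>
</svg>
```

1 u = 1 mm; y_m = 105.656 − y.

[1] `<path>` cubic bezier, #ff0000→score S570 F1373: (87.037,16.177) → (70.457,12.154) → (51.981,24.197) → (35.640,45.290) → (25.465,68.415) → (25.487,86.555)

[2] `<polygon>` rectangle, #ff0000→score S570 F1373: (17.013,57.981) → (45.266,57.981) → (45.266,21.530) → (17.013,21.530) → (17.013,57.981) (closed)

; Generated by LaserGRBL
G21
G90
G00 X87.037 Y16.177
M3 S570
G01 X70.457 Y12.154 F1373
G01 X51.981 Y24.197
G01 X35.640 Y45.290
G01 X25.465 Y68.415
G01 X25.487 Y86.555
M5
G00 X17.013 Y57.981
M3 S570
G01 X45.266 Y57.981 F1373
G01 X45.266 Y21.530
G01 X17.013 Y21.530
G01 X17.013 Y57.981
M5
G00 X0.000 Y0.000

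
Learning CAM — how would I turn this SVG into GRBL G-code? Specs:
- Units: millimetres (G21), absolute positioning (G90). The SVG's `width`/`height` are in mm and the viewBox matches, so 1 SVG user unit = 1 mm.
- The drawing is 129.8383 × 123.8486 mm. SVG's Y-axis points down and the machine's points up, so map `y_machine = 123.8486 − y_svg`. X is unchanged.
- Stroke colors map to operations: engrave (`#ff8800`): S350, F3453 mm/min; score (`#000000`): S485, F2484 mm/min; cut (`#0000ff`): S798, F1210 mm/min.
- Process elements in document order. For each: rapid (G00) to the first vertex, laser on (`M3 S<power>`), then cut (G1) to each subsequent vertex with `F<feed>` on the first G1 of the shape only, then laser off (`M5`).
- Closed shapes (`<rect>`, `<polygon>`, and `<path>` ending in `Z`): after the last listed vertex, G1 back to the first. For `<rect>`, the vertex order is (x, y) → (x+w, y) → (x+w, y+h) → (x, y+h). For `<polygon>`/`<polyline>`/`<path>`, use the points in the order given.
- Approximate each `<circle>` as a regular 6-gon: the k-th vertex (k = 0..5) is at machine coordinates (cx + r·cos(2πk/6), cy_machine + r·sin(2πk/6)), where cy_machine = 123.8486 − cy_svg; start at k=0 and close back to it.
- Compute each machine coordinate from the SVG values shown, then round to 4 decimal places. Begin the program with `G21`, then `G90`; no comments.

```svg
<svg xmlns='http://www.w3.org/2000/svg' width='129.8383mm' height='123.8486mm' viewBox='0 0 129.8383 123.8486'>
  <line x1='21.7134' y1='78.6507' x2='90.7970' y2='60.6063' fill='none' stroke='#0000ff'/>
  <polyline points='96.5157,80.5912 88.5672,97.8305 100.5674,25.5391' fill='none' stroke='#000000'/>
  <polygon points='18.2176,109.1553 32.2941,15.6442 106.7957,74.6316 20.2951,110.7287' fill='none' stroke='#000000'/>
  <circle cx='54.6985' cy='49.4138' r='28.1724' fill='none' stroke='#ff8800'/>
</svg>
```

G21
G90
G00 X21.7134 Y45.1979
M3 S798
G1 X90.7970 Y63.2423 F1210
M5
G00 X96.5157 Y43.2574
M3 S485
G1 X88.5672 Y26.0181 F2484
G1 X100.5674 Y98.3095
M5
G00 X18.2176 Y14.6933
M3 S485
G1 X32.2941 Y108.2044 F2484
G1 X106.7957 Y49.2170
G1 X20.2951 Y13.1199
G1 X18.2176 Y14.6933
M5
G00 X82.8709 Y74.4348
M3 S350
G1 X68.7847 Y98.8328 F3453
G1 X40.6123 Y98.8328
G1 X26.5261 Y74.4348
G1 X40.6123 Y50.0368
G1 X68.7847 Y50.0368
G1 X82.8709 Y74.4348
M5

viewBox `0 0 129.8383 123.8486` with mm width/height → 1 unit = 1 mm. Flip: y_m = 123.8486 − y_svg.

**Shape 1** — `<line>` line segment, stroke `#0000ff` → cut (S798, F1210). Machine vertices: (21.7134,45.1979) → (90.7970,63.2423). Open path.

**Shape 2** — `<polyline>` open polyline, stroke `#000000` → score (S485, F2484). Machine vertices: (96.5157,43.2574) → (88.5672,26.0181) → (100.5674,98.3095). Open path.

**Shape 3** — `<polygon>` closed polygon, stroke `#000000` → score (S485, F2484). Machine vertices: (18.2176,14.6933) → (32.2941,108.2044) → (106.7957,49.2170) → (20.2951,13.1199) → (18.2176,14.6933). Closed: final G1 returns to the first vertex.

**Shape 4** — `<circle>` circle, stroke `#ff8800` → engrave (S350, F3453). Machine vertices: (82.8709,74.4348) → (68.7847,98.8328) → (40.6123,98.8328) → (26.5261,74.4348) → (40.6123,50.0368) → (68.7847,50.0368) → (82.8709,74.4348). Closed: final G1 returns to the first vertex.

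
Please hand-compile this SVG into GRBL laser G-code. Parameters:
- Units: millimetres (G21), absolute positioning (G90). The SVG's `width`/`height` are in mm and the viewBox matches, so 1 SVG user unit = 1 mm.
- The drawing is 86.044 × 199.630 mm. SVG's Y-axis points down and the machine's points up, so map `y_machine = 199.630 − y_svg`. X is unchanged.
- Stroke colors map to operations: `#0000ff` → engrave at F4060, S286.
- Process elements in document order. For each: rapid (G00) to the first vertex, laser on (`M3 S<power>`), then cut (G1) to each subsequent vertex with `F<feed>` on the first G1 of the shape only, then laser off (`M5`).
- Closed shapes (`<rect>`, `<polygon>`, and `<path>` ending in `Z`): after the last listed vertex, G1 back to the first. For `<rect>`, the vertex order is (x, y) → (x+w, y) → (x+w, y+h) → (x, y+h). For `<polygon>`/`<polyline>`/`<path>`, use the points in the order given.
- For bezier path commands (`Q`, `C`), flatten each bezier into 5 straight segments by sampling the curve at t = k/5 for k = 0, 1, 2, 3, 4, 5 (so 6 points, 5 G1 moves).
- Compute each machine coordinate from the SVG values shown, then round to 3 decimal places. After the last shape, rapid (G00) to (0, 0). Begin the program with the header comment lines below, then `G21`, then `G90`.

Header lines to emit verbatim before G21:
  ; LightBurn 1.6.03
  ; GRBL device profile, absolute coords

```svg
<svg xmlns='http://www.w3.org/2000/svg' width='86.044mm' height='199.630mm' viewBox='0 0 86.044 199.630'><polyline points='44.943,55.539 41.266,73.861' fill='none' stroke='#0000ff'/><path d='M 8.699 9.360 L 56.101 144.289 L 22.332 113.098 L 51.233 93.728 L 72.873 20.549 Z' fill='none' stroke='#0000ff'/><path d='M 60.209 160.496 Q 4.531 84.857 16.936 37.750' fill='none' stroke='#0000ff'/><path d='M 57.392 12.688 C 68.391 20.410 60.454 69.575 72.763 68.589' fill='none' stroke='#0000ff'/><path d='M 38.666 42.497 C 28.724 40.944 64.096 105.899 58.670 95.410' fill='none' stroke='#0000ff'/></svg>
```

; LightBurn 1.6.03
; GRBL device profile, absolute coords
G21
G90
G00 X44.943 Y144.091
M3 S286
G1 X41.266 Y125.769 F4060
M5
G00 X8.699 Y190.270
M3 S286
G1 X56.101 Y55.341 F4060
G1 X22.332 Y86.532
G1 X51.233 Y105.902
G1 X72.873 Y179.081
G1 X8.699 Y190.270
M5
G00 X60.209 Y39.134
M3 S286
G1 X40.661 Y68.248 F4060
G1 X26.560 Y95.080
G1 X17.905 Y119.629
G1 X14.697 Y141.896
G1 X16.936 Y161.880
M5
G00 X57.392 Y186.942
M3 S286
G1 X62.033 Y178.068 F4060
G1 X64.009 Y163.645
G1 X65.203 Y148.068
G1 X67.494 Y135.735
G1 X72.763 Y131.041
M5
G00 X38.666 Y157.133
M3 S286
G1 X37.450 Y151.219 F4060
G1 X42.975 Y136.158
G1 X51.109 Y118.761
G1 X57.719 Y105.844
G1 X58.670 Y104.220
M5
G00 X0.000 Y0.000

1 u = 1 mm; y_m = 199.630 − y.

[1] `<polyline>` line segment, #0000ff→engrave S286 F4060: (44.943,144.091) → (41.266,125.769)

[2] `<path>` closed polygon, #0000ff→engrave S286 F4060: (8.699,190.270) → (56.101,55.341) → (22.332,86.532) → (51.233,105.902) → (72.873,179.081) → (8.699,190.270) (closed)

[3] `<path>` quadratic bezier, #0000ff→engrave S286 F4060: (60.209,39.134) → (40.661,68.248) → (26.560,95.080) → (17.905,119.629) → (14.697,141.896) → (16.936,161.880)

[4] `<path>` cubic bezier, #0000ff→engrave S286 F4060: (57.392,186.942) → (62.033,178.068) → (64.009,163.645) → (65.203,148.068) → (67.494,135.735) → (72.763,131.041)

[5] `<path>` cubic bezier, #0000ff→engrave S286 F4060: (38.666,157.133) → (37.450,151.219) → (42.975,136.158) → (51.109,118.761) → (57.719,105.844) → (58.670,104.220)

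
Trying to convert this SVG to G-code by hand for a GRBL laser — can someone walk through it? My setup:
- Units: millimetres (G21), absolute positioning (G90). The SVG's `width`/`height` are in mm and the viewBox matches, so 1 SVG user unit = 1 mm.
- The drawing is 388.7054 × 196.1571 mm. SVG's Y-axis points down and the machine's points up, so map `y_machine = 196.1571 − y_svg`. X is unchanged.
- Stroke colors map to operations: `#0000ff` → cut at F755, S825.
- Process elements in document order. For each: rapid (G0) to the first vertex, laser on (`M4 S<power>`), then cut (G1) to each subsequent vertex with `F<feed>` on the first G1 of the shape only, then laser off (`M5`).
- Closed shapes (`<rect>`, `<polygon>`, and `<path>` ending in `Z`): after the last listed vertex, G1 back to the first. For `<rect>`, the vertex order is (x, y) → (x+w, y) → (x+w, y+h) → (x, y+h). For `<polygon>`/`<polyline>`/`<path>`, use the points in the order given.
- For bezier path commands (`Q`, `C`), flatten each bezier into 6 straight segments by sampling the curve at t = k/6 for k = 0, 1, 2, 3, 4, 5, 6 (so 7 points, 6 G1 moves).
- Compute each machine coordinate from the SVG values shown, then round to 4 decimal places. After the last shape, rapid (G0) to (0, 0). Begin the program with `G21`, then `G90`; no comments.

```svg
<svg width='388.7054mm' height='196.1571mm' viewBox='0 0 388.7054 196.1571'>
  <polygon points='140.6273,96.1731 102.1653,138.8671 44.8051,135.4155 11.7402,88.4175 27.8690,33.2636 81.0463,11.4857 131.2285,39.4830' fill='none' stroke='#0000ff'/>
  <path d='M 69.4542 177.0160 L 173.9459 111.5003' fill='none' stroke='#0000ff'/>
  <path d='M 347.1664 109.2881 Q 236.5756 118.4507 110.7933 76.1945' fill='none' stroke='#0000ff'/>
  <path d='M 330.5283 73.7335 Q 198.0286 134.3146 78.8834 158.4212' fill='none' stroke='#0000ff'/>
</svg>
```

Since the viewBox matches the mm dimensions, user units are millimetres directly. The only transform is the Y-flip y_m = 196.1571 − y_svg.

Shape 1 is a regular polygon drawn with `<polygon>`. Its stroke #0000ff means cut at S825, F755. After flipping Y the toolpath is (140.6273,99.9840) → (102.1653,57.2900) → (44.8051,60.7416) → (11.7402,107.7396) → (27.8690,162.8935) → (81.0463,184.6714) → (131.2285,156.6741) → (140.6273,99.9840), returning to the start.

Shape 2 is a line segment drawn with `<path>`. Its stroke #0000ff means cut at S825, F755. After flipping Y the toolpath is (69.4542,19.1411) → (173.9459,84.6568).

Shape 3 is a quadratic bezier drawn with `<path>`. Its stroke #0000ff means cut at S825, F755. After flipping Y the toolpath is (347.1664,86.8690) → (309.8808,85.2431) → (271.7513,86.4738) → (232.7777,90.5611) → (192.9602,97.5050) → (152.2987,107.3055) → (110.7933,119.9626).

Shape 4 is a quadratic bezier drawn with `<path>`. Its stroke #0000ff means cut at S825, F755. After flipping Y the toolpath is (330.5283,122.4236) → (286.7327,103.2431) → (243.6790,86.0889) → (201.3672,70.9611) → (159.7974,57.8597) → (118.9694,46.7846) → (78.8834,37.7359).

G21
G90
G0 X140.6273 Y99.9840
M4 S825
G1 X102.1653 Y57.2900 F755
G1 X44.8051 Y60.7416
G1 X11.7402 Y107.7396
G1 X27.8690 Y162.8935
G1 X81.0463 Y184.6714
G1 X131.2285 Y156.6741
G1 X140.6273 Y99.9840
M5
G0 X69.4542 Y19.1411
M4 S825
G1 X173.9459 Y84.6568 F755
M5
G0 X347.1664 Y86.8690
M4 S825
G1 X309.8808 Y85.2431 F755
G1 X271.7513 Y86.4738
G1 X232.7777 Y90.5611
G1 X192.9602 Y97.5050
G1 X152.2987 Y107.3055
G1 X110.7933 Y119.9626
M5
G0 X330.5283 Y122.4236
M4 S825
G1 X286.7327 Y103.2431 F755
G1 X243.6790 Y86.0889
G1 X201.3672 Y70.9611
G1 X159.7974 Y57.8597
G1 X118.9694 Y46.7846
G1 X78.8834 Y37.7359
M5
G0 X0.0000 Y0.0000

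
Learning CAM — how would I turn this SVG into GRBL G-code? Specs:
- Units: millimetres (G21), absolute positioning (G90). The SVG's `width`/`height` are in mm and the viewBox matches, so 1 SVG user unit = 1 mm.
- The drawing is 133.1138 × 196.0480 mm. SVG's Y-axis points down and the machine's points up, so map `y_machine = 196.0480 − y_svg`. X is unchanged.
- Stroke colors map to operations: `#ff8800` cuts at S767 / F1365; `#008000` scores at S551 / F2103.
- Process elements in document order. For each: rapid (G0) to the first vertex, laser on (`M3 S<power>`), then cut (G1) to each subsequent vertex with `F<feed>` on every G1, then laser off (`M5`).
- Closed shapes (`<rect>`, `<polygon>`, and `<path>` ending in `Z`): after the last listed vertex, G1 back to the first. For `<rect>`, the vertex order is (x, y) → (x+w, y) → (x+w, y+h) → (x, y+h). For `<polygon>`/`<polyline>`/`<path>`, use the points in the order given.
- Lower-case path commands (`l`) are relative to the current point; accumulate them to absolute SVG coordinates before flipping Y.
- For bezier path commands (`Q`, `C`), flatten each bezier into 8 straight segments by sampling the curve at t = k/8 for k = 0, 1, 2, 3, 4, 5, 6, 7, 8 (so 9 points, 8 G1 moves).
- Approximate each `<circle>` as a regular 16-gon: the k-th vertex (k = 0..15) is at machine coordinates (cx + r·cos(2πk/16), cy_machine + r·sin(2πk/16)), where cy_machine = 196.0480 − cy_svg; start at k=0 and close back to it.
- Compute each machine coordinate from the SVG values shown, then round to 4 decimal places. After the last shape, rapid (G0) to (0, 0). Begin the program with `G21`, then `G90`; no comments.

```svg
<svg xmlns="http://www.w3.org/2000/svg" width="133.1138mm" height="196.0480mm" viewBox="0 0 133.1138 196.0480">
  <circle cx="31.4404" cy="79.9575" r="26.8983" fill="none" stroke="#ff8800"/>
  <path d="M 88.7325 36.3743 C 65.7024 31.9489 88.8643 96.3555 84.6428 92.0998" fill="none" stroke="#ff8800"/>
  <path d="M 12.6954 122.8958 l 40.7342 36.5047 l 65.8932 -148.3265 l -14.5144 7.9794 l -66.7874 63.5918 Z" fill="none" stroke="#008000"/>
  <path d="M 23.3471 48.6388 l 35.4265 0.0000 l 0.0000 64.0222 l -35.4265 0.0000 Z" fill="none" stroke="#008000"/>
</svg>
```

G21
G90
G0 X58.3387 Y116.0905
M3 S767
G1 X56.2912 Y126.3840 F1365
G1 X50.4604 Y135.1105 F1365
G1 X41.7339 Y140.9413 F1365
G1 X31.4404 Y142.9888 F1365
G1 X21.1469 Y140.9413 F1365
G1 X12.4204 Y135.1105 F1365
G1 X6.5896 Y126.3840 F1365
G1 X4.5421 Y116.0905 F1365
G1 X6.5896 Y105.7970 F1365
G1 X12.4204 Y97.0705 F1365
G1 X21.1469 Y91.2397 F1365
G1 X31.4404 Y89.1922 F1365
G1 X41.7339 Y91.2397 F1365
G1 X50.4604 Y97.0705 F1365
G1 X56.2912 Y105.7970 F1365
G1 X58.3387 Y116.0905 F1365
M5
G0 X88.7325 Y159.6737
M3 S767
G1 X82.1178 Y158.3753 F1365
G1 X78.9713 Y152.2351 F1365
G1 X78.4309 Y142.8645 F1365
G1 X79.6344 Y131.8746 F1365
G1 X81.7196 Y120.8768 F1365
G1 X83.8242 Y111.4823 F1365
G1 X85.0860 Y105.3023 F1365
G1 X84.6428 Y103.9482 F1365
M5
G0 X12.6954 Y73.1522
M3 S551
G1 X53.4296 Y36.6475 F2103
G1 X119.3228 Y184.9740 F2103
G1 X104.8084 Y176.9946 F2103
G1 X38.0210 Y113.4028 F2103
G1 X12.6954 Y73.1522 F2103
M5
G0 X23.3471 Y147.4092
M3 S551
G1 X58.7736 Y147.4092 F2103
G1 X58.7736 Y83.3870 F2103
G1 X23.3471 Y83.3870 F2103
G1 X23.3471 Y147.4092 F2103
M5
G0 X0.0000 Y0.0000

1 u = 1 mm; y_m = 196.0480 − y.

[1] `<circle>` circle, #ff8800→cut S767 F1365: (58.3387,116.0905) → (56.2912,126.3840) → (50.4604,135.1105) → (41.7339,140.9413) → (31.4404,142.9888) → (21.1469,140.9413) → (12.4204,135.1105) → (6.5896,126.3840) → (4.5421,116.0905) → (6.5896,105.7970) → (12.4204,97.0705) → (21.1469,91.2397) → (31.4404,89.1922) → (41.7339,91.2397) → (50.4604,97.0705) → (56.2912,105.7970) → (58.3387,116.0905) (closed)

[2] `<path>` cubic bezier, #ff8800→cut S767 F1365: (88.7325,159.6737) → (82.1178,158.3753) → (78.9713,152.2351) → (78.4309,142.8645) → (79.6344,131.8746) → (81.7196,120.8768) → (83.8242,111.4823) → (85.0860,105.3023) → (84.6428,103.9482)

[3] `<path>` closed polygon, #008000→score S551 F2103: (12.6954,73.1522) → (53.4296,36.6475) → (119.3228,184.9740) → (104.8084,176.9946) → (38.0210,113.4028) → (12.6954,73.1522) (closed)

[4] `<path>` rectangle, #008000→score S551 F2103: (23.3471,147.4092) → (58.7736,147.4092) → (58.7736,83.3870) → (23.3471,83.3870) → (23.3471,147.4092) (closed)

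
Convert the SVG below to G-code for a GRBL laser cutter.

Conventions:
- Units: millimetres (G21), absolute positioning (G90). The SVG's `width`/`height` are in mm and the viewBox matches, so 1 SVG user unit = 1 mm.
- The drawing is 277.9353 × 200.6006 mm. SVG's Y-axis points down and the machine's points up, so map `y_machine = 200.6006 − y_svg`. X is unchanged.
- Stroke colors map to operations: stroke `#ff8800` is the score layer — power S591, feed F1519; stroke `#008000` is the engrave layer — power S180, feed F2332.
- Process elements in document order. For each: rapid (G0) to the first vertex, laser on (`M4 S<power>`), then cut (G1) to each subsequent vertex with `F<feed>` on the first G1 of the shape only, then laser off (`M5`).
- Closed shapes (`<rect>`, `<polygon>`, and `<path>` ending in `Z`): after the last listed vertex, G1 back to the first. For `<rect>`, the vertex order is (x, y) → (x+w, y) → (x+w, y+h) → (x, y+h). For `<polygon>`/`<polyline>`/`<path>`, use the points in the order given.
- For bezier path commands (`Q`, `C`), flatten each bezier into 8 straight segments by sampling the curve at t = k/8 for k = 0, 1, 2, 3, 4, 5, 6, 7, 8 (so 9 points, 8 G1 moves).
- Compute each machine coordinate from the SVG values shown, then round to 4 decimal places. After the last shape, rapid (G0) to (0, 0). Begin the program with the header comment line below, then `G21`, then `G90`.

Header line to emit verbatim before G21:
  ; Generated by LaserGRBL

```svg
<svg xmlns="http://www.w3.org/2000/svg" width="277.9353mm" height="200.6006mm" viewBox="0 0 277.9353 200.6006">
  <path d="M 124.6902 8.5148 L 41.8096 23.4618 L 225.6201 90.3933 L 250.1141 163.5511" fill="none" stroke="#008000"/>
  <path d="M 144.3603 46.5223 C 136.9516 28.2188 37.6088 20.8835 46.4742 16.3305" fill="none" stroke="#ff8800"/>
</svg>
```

; Generated by LaserGRBL
G21
G90
G0 X124.6902 Y192.0858
M4 S180
G1 X41.8096 Y177.1388 F2332
G1 X225.6201 Y110.2073
G1 X250.1141 Y37.0495
M5
G0 X144.3603 Y154.0783
M4 S591
G1 X137.6635 Y160.4440 F1519
G1 X124.6934 Y165.8773
G1 X107.7952 Y170.4742
G1 X89.3145 Y174.3306
G1 X71.5966 Y177.5425
G1 X56.9870 Y180.2058
G1 X47.8310 Y182.4163
G1 X46.4742 Y184.2701
M5
G0 X0.0000 Y0.0000

viewBox `0 0 277.9353 200.6006` with mm width/height → 1 unit = 1 mm. Flip: y_m = 200.6006 − y_svg.

**Shape 1** — `<path>` open polyline, stroke `#008000` → engrave (S180, F2332). Machine vertices: (124.6902,192.0858) → (41.8096,177.1388) → (225.6201,110.2073) → (250.1141,37.0495). Open path.

**Shape 2** — `<path>` cubic bezier, stroke `#ff8800` → score (S591, F1519). Control points (SVG): P0=(144.3603,46.5223), P1=(136.9516,28.2188), P2=(37.6088,20.8835), P3=(46.4742,16.3305); sampled at t=k/8. Machine vertices: (144.3603,154.0783) → (137.6635,160.4440) → (124.6934,165.8773) → (107.7952,170.4742) → (89.3145,174.3306) → (71.5966,177.5425) → (56.9870,180.2058) → (47.8310,182.4163) → (46.4742,184.2701). Open path.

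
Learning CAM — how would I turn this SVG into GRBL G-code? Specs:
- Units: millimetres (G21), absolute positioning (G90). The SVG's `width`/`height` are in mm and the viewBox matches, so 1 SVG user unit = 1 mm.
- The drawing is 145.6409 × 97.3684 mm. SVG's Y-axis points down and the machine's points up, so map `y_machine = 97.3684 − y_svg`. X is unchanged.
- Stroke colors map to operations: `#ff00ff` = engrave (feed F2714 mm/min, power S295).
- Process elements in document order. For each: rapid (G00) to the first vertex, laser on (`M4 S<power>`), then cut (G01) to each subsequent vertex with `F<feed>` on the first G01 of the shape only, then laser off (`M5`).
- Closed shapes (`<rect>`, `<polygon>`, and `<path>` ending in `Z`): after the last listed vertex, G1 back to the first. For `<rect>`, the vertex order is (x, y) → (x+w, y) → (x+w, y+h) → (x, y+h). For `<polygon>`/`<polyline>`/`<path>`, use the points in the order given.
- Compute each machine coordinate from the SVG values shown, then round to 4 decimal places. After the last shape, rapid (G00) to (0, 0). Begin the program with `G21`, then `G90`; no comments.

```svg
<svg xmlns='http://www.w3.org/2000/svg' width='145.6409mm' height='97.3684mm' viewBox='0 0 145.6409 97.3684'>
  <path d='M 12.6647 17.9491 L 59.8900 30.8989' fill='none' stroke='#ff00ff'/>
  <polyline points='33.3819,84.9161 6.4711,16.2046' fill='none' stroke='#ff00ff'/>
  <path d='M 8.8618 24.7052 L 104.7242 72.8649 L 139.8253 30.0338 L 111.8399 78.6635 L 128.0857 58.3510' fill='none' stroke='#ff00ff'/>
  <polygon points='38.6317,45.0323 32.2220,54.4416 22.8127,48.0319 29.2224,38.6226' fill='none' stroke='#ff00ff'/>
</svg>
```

G21
G90
G00 X12.6647 Y79.4193
M4 S295
G01 X59.8900 Y66.4695 F2714
M5
G00 X33.3819 Y12.4523
M4 S295
G01 X6.4711 Y81.1638 F2714
M5
G00 X8.8618 Y72.6632
M4 S295
G01 X104.7242 Y24.5035 F2714
G01 X139.8253 Y67.3346
G01 X111.8399 Y18.7049
G01 X128.0857 Y39.0174
M5
G00 X38.6317 Y52.3361
M4 S295
G01 X32.2220 Y42.9268 F2714
G01 X22.8127 Y49.3365
G01 X29.2224 Y58.7458
G01 X38.6317 Y52.3361
M5
G00 X0.0000 Y0.0000

1 u = 1 mm; y_m = 97.3684 − y.

[1] `<path>` line segment, #ff00ff→engrave S295 F2714: (12.6647,79.4193) → (59.8900,66.4695)

[2] `<polyline>` line segment, #ff00ff→engrave S295 F2714: (33.3819,12.4523) → (6.4711,81.1638)

[3] `<path>` open polyline, #ff00ff→engrave S295 F2714: (8.8618,72.6632) → (104.7242,24.5035) → (139.8253,67.3346) → (111.8399,18.7049) → (128.0857,39.0174)

[4] `<polygon>` regular polygon, #ff00ff→engrave S295 F2714: (38.6317,52.3361) → (32.2220,42.9268) → (22.8127,49.3365) → (29.2224,58.7458) → (38.6317,52.3361) (closed)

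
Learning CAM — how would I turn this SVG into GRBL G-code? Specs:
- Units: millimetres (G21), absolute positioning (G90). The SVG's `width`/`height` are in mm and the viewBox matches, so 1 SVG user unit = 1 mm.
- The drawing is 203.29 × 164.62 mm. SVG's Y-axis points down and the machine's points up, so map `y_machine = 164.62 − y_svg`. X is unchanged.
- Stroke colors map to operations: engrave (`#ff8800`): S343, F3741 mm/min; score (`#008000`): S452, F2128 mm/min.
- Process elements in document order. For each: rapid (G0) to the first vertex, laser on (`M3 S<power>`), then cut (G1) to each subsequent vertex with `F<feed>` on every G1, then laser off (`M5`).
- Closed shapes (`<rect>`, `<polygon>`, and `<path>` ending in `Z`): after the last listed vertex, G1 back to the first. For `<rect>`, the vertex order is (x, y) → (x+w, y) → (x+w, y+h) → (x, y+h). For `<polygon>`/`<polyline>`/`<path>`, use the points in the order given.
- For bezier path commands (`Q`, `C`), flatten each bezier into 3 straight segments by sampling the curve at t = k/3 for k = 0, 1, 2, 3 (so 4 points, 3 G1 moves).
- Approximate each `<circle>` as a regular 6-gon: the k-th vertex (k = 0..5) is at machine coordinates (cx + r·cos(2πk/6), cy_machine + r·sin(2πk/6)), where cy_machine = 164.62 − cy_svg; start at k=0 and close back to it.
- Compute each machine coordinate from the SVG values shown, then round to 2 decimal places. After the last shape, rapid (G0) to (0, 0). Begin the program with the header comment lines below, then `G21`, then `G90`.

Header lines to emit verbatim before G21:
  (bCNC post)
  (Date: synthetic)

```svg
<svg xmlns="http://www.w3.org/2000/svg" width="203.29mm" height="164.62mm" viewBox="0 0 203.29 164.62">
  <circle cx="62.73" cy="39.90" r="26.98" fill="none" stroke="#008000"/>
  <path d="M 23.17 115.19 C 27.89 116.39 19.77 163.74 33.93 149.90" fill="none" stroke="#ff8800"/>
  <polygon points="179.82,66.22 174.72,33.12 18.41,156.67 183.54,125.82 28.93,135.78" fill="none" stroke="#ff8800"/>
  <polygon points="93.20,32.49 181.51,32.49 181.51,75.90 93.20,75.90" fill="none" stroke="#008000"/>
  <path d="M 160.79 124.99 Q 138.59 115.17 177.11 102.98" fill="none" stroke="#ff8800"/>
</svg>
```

(bCNC post)
(Date: synthetic)
G21
G90
G0 X89.71 Y124.72
M3 S452
G1 X76.22 Y148.09 F2128
G1 X49.24 Y148.09 F2128
G1 X35.75 Y124.72 F2128
G1 X49.24 Y101.35 F2128
G1 X76.22 Y101.35 F2128
G1 X89.71 Y124.72 F2128
M5
G0 X23.17 Y49.43
M3 S343
G1 X24.91 Y36.82 F3741
G1 X25.90 Y17.30 F3741
G1 X33.93 Y14.72 F3741
M5
G0 X179.82 Y98.40
M3 S343
G1 X174.72 Y131.50 F3741
G1 X18.41 Y7.95 F3741
G1 X183.54 Y38.80 F3741
G1 X28.93 Y28.84 F3741
G1 X179.82 Y98.40 F3741
M5
G0 X93.20 Y132.13
M3 S452
G1 X181.51 Y132.13 F2128
G1 X181.51 Y88.72 F2128
G1 X93.20 Y88.72 F2128
G1 X93.20 Y132.13 F2128
M5
G0 X160.79 Y39.63
M3 S343
G1 X152.74 Y46.44 F3741
G1 X158.18 Y53.78 F3741
G1 X177.11 Y61.64 F3741
M5
G0 X0.00 Y0.00

1 u = 1 mm; y_m = 164.62 − y.

[1] `<circle>` circle, #008000→score S452 F2128: (89.71,124.72) → (76.22,148.09) → (49.24,148.09) → (35.75,124.72) → (49.24,101.35) → (76.22,101.35) → (89.71,124.72) (closed)

[2] `<path>` cubic bezier, #ff8800→engrave S343 F3741: (23.17,49.43) → (24.91,36.82) → (25.90,17.30) → (33.93,14.72)

[3] `<polygon>` closed polygon, #ff8800→engrave S343 F3741: (179.82,98.40) → (174.72,131.50) → (18.41,7.95) → (183.54,38.80) → (28.93,28.84) → (179.82,98.40) (closed)

[4] `<polygon>` rectangle, #008000→score S452 F2128: (93.20,132.13) → (181.51,132.13) → (181.51,88.72) → (93.20,88.72) → (93.20,132.13) (closed)

[5] `<path>` quadratic bezier, #ff8800→engrave S343 F3741: (160.79,39.63) → (152.74,46.44) → (158.18,53.78) → (177.11,61.64)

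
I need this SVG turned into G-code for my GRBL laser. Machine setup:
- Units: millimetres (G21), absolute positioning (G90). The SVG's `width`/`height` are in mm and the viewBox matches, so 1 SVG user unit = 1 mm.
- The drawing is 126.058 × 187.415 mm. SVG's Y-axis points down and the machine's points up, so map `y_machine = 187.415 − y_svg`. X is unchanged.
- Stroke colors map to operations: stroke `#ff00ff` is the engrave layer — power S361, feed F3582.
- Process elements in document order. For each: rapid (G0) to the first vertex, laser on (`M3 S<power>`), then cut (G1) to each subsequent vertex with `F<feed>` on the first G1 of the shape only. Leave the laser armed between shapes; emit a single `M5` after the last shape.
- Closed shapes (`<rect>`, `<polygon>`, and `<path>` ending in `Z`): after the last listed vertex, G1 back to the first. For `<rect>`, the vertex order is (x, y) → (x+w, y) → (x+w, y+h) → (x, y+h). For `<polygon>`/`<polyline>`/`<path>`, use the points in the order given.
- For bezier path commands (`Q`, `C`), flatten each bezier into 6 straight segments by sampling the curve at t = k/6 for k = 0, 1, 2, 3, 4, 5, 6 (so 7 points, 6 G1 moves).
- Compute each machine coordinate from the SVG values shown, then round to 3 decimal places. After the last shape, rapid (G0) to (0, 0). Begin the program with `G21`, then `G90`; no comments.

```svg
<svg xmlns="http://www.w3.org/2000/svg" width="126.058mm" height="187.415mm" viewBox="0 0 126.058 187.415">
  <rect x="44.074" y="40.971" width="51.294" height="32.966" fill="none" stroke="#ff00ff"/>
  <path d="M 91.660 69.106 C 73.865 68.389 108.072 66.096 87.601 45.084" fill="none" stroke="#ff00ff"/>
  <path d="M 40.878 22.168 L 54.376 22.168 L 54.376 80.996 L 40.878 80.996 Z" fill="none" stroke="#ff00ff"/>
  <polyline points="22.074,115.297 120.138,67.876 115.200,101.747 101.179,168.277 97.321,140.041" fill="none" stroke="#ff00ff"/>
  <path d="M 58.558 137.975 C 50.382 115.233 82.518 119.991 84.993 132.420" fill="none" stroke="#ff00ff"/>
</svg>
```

G21
G90
G0 X44.074 Y146.444
M3 S361
G1 X95.368 Y146.444 F3582
G1 X95.368 Y113.478
G1 X44.074 Y113.478
G1 X44.074 Y146.444
G0 X91.660 Y118.309
M3 S361
G1 X86.602 Y118.878 F3582
G1 X87.248 Y120.186
G1 X90.634 Y122.709
G1 X93.797 Y126.924
G1 X93.774 Y133.306
G1 X87.601 Y142.331
G0 X40.878 Y165.247
M3 S361
G1 X54.376 Y165.247 F3582
G1 X54.376 Y106.419
G1 X40.878 Y106.419
G1 X40.878 Y165.247
G0 X22.074 Y72.118
M3 S361
G1 X120.138 Y119.539 F3582
G1 X115.200 Y85.668
G1 X101.179 Y19.138
G1 X97.321 Y47.374
G0 X58.558 Y49.440
M3 S361
G1 X57.505 Y58.611 F3582
G1 X61.228 Y63.750
G1 X67.781 Y65.407
G1 X75.223 Y64.133
G1 X81.608 Y60.478
G1 X84.993 Y54.995
M5
G0 X0.000 Y0.000

1 u = 1 mm; y_m = 187.415 − y.

[1] `<rect>` rectangle, #ff00ff→engrave S361 F3582: (44.074,146.444) → (95.368,146.444) → (95.368,113.478) → (44.074,113.478) → (44.074,146.444) (closed)

[2] `<path>` cubic bezier, #ff00ff→engrave S361 F3582: (91.660,118.309) → (86.602,118.878) → (87.248,120.186) → (90.634,122.709) → (93.797,126.924) → (93.774,133.306) → (87.601,142.331)

[3] `<path>` rectangle, #ff00ff→engrave S361 F3582: (40.878,165.247) → (54.376,165.247) → (54.376,106.419) → (40.878,106.419) → (40.878,165.247) (closed)

[4] `<polyline>` open polyline, #ff00ff→engrave S361 F3582: (22.074,72.118) → (120.138,119.539) → (115.200,85.668) → (101.179,19.138) → (97.321,47.374)

[5] `<path>` cubic bezier, #ff00ff→engrave S361 F3582: (58.558,49.440) → (57.505,58.611) → (61.228,63.750) → (67.781,65.407) → (75.223,64.133) → (81.608,60.478) → (84.993,54.995)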